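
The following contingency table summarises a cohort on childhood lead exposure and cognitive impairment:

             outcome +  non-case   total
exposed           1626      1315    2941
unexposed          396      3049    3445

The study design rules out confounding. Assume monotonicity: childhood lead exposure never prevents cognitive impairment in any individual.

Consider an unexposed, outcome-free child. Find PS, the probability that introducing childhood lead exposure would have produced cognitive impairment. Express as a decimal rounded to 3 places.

p₁ = P(outcome | exposed) = 1626/2941 = 0.55287
p₀ = P(outcome | unexposed) = 396/3445 = 0.11495
Under exogeneity and monotonicity, PS = (p₁ − p₀) / (1 − p₀).
PS = (0.55287 − 0.11495) / (1 − 0.11495) = 0.43792 / 0.88505 ≈ 0.4948

PS ≈ 0.495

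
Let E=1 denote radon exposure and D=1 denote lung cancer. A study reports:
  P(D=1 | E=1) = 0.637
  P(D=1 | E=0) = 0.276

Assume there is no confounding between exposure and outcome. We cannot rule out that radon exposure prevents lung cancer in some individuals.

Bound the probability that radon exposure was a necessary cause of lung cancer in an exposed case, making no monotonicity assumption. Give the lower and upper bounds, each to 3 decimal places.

0.567 ≤ PN ≤ 1.000

Let p₁ = 0.637, p₀ = 0.276.
Under exogeneity alone the bounds on PN are max{0,(p₁−p₀)/p₁} ≤ PN ≤ min{1,(1−p₀)/p₁}.
  lower = (p₁ − p₀)/p₁ = 0.361 / 0.637 ≈ 0.5667
  upper = min{1, (1 − p₀)/p₁} = 0.724 / 0.637 ≈ 1.1366 → capped at 1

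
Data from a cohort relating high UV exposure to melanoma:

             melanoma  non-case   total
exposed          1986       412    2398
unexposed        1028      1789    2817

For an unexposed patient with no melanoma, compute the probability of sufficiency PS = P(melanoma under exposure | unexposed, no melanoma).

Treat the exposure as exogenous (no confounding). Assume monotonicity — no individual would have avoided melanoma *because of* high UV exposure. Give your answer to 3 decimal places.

PS ≈ 0.729

p₁ = P(outcome | exposed) = 1986/2398 = 0.82819
p₀ = P(outcome | unexposed) = 1028/2817 = 0.36493
Under exogeneity and monotonicity, PS = (p₁ − p₀) / (1 − p₀).
PS = (0.82819 − 0.36493) / (1 − 0.36493) = 0.46326 / 0.63507 ≈ 0.7295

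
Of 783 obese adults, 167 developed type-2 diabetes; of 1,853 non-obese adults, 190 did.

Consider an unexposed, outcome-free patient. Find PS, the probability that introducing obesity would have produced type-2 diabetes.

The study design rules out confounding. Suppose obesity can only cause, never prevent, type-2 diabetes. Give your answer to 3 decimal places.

p₁ = P(outcome | exposed) = 167/783 = 0.21328
p₀ = P(outcome | unexposed) = 190/1853 = 0.10254
Under exogeneity and monotonicity, PS = (p₁ − p₀) / (1 − p₀).
PS = (0.21328 − 0.10254) / (1 − 0.10254) = 0.11075 / 0.89746 ≈ 0.1234

PS ≈ 0.123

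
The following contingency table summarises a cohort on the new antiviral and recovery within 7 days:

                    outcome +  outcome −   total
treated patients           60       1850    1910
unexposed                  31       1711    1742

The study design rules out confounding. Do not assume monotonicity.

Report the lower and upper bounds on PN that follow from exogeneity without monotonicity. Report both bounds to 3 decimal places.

p₁ = P(outcome | exposed) = 60/1910 = 0.031414
p₀ = P(outcome | unexposed) = 31/1742 = 0.017796
Under exogeneity alone the bounds on PN are max{0,(p₁−p₀)/p₁} ≤ PN ≤ min{1,(1−p₀)/p₁}.
  lower = (p₁ − p₀)/p₁ = 0.013618 / 0.031414 ≈ 0.4335
  upper = min{1, (1 − p₀)/p₁} = 0.9822 / 0.031414 ≈ 31.2668 → capped at 1

0.434 ≤ PN ≤ 1.000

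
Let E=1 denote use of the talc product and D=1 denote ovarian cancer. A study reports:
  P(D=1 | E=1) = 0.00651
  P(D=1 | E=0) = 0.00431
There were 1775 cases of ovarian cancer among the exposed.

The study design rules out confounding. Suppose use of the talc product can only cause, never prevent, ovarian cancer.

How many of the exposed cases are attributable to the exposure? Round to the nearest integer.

Let p₁ = 0.00651, p₀ = 0.00431.
PN = (p₁ − p₀)/p₁ = (0.00651 − 0.00431) / 0.00651 ≈ 0.33794.
Attributable cases ≈ PN × (exposed cases) = 0.33794 × 1775 ≈ 599.85.

about 600 cases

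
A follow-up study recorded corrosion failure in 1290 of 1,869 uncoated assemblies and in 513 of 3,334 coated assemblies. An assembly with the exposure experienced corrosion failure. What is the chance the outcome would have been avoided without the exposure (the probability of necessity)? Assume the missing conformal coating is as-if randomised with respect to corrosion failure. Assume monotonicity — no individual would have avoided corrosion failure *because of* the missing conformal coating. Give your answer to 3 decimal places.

PN ≈ 0.777

p₁ = P(outcome | exposed) = 1290/1869 = 0.69021
p₀ = P(outcome | unexposed) = 513/3334 = 0.15387
Under exogeneity and monotonicity, PN = (p₁ − p₀) / p₁.
PN = (0.69021 − 0.15387) / 0.69021 = 0.53634 / 0.69021 ≈ 0.7771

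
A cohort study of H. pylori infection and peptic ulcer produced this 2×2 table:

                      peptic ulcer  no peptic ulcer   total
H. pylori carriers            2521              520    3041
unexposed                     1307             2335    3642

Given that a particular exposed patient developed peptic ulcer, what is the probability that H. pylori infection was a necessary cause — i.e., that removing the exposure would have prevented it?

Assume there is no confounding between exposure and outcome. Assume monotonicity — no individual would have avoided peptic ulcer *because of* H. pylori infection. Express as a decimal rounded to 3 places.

p₁ = P(outcome | exposed) = 2521/3041 = 0.829
p₀ = P(outcome | unexposed) = 1307/3642 = 0.35887
Under exogeneity and monotonicity, PN = (p₁ − p₀)/p₁.
PN = (0.829 − 0.35887) / 0.829 ≈ 0.5671

PN ≈ 0.567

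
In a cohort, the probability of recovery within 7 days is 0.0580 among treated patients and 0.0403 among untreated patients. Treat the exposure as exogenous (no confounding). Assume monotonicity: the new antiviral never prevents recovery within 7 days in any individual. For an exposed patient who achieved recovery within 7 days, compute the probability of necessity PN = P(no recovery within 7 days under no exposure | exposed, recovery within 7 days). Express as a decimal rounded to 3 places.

PN ≈ 0.305

Let p₁ = 0.058, p₀ = 0.0403.
Under exogeneity and monotonicity, PN = (p₁ − p₀) / p₁.
PN = (0.058 − 0.0403) / 0.058 = 0.0177 / 0.058 ≈ 0.3052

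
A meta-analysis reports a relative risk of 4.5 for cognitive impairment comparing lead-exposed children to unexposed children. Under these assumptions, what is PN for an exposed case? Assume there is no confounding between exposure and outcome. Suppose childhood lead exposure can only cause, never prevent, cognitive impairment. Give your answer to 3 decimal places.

Under exogeneity and monotonicity, PN = (RR − 1) / RR = 1 − 1/RR.
PN = (4.5 − 1) / 4.5 = 3.5 / 4.5 ≈ 0.7778

PN ≈ 0.778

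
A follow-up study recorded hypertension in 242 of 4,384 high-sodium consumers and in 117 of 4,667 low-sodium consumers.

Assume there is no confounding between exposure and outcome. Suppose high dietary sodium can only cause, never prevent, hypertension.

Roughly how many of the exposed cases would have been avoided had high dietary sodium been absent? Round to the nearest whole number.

about 132 cases

p₁ = P(outcome | exposed) = 242/4384 = 0.055201
p₀ = P(outcome | unexposed) = 117/4667 = 0.02507
PN = (p₁ − p₀)/p₁ = (0.055201 − 0.02507) / 0.055201 ≈ 0.54585.
Attributable cases ≈ PN × (exposed cases) = 0.54585 × 242 ≈ 132.09.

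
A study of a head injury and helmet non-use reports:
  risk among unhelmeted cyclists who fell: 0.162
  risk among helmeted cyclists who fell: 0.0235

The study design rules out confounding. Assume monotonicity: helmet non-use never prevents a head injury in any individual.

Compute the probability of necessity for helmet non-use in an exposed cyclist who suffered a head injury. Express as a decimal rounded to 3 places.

Let p₁ = 0.162, p₀ = 0.0235.
Under exogeneity and monotonicity, PN = (p₁ − p₀) / p₁.
PN = (0.162 − 0.0235) / 0.162 = 0.1385 / 0.162 ≈ 0.8549

PN ≈ 0.855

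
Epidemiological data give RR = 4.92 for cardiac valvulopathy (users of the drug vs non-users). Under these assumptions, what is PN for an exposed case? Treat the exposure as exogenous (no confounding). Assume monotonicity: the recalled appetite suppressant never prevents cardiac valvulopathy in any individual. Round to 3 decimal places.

Under exogeneity and monotonicity, PN = (RR − 1) / RR = 1 − 1/RR.
PN = (4.92 − 1) / 4.92 = 3.92 / 4.92 ≈ 0.7967

PN ≈ 0.797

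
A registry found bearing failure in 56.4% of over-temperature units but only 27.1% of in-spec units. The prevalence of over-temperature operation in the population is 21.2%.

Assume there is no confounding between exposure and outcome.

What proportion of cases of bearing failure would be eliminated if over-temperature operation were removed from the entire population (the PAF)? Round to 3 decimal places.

p₁ = 0.564, p₀ = 0.271.
Overall risk P(Y=1) = π·p₁ + (1−π)·p₀ = 0.212×0.564 + 0.788×0.271 = 0.33312.
Under exogeneity, PAF = [P(Y=1) − p₀] / P(Y=1).
PAF = (0.33312 − 0.271) / 0.33312 ≈ 0.1865

PAF ≈ 0.186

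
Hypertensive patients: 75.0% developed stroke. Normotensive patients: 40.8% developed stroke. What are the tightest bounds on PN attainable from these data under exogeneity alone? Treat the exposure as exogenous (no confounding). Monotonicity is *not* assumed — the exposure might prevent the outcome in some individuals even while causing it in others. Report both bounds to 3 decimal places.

p₁ = 0.75, p₀ = 0.408.
Under exogeneity alone the bounds on PN are max{0,(p₁−p₀)/p₁} ≤ PN ≤ min{1,(1−p₀)/p₁}.
  lower = (p₁ − p₀)/p₁ = 0.342 / 0.75 ≈ 0.4560
  upper = min{1, (1 − p₀)/p₁} = 0.592 / 0.75 ≈ 0.7893

0.456 ≤ PN ≤ 0.789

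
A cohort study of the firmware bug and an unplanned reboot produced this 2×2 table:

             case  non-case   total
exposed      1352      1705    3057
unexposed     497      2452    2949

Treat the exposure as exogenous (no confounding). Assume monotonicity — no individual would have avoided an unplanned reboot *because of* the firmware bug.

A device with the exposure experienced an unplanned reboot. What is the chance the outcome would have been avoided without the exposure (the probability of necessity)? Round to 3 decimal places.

p₁ = P(outcome | exposed) = 1352/3057 = 0.44226
p₀ = P(outcome | unexposed) = 497/2949 = 0.16853
Under exogeneity and monotonicity, PN = (p₁ − p₀)/p₁.
PN = (0.44226 − 0.16853) / 0.44226 ≈ 0.6189

PN ≈ 0.619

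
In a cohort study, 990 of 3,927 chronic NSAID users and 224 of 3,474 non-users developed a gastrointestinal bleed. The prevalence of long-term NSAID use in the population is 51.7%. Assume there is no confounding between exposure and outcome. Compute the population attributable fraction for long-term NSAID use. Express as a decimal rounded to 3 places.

p₁ = P(outcome | exposed) = 990/3927 = 0.2521
p₀ = P(outcome | unexposed) = 224/3474 = 0.064479
Overall risk P(Y=1) = π·p₁ + (1−π)·p₀ = 0.517×0.2521 + 0.483×0.064479 = 0.16148.
Under exogeneity, PAF = [P(Y=1) − p₀] / P(Y=1).
PAF = (0.16148 − 0.064479) / 0.16148 ≈ 0.6007

PAF ≈ 0.601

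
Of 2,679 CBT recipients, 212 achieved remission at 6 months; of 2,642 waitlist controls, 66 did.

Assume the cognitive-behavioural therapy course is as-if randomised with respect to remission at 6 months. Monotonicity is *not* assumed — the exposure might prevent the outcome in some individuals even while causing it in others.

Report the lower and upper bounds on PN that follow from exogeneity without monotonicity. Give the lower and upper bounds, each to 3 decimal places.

0.684 ≤ PN ≤ 1.000

p₁ = P(outcome | exposed) = 212/2679 = 0.079134
p₀ = P(outcome | unexposed) = 66/2642 = 0.024981
Under exogeneity alone the bounds on PN are max{0,(p₁−p₀)/p₁} ≤ PN ≤ min{1,(1−p₀)/p₁}.
  lower = (p₁ − p₀)/p₁ = 0.054153 / 0.079134 ≈ 0.6843
  upper = min{1, (1 − p₀)/p₁} = 0.97502 / 0.079134 ≈ 12.3211 → capped at 1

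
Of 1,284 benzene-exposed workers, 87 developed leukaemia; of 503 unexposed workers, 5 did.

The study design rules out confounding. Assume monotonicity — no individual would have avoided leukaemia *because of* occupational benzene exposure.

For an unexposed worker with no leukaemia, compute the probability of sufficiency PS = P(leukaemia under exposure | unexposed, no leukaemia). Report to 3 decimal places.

p₁ = P(outcome | exposed) = 87/1284 = 0.067757
p₀ = P(outcome | unexposed) = 5/503 = 0.0099404
Under exogeneity and monotonicity, PS = (p₁ − p₀) / (1 − p₀).
PS = (0.067757 − 0.0099404) / (1 − 0.0099404) = 0.057817 / 0.99006 ≈ 0.0584

PS ≈ 0.058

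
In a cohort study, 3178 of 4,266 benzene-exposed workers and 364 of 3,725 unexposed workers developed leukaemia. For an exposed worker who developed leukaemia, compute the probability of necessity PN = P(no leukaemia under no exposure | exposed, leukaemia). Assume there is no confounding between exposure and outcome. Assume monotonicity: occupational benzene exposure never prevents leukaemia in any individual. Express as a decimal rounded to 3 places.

PN ≈ 0.869

p₁ = P(outcome | exposed) = 3178/4266 = 0.74496
p₀ = P(outcome | unexposed) = 364/3725 = 0.097718
Under exogeneity and monotonicity, PN = (p₁ − p₀) / p₁.
PN = (0.74496 − 0.097718) / 0.74496 = 0.64724 / 0.74496 ≈ 0.8688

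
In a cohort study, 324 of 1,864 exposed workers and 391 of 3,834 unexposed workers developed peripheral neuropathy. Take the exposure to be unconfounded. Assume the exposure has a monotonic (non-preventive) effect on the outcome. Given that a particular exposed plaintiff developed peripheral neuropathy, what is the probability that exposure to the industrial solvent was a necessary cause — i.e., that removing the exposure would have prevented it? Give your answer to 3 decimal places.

p₁ = P(outcome | exposed) = 324/1864 = 0.17382
p₀ = P(outcome | unexposed) = 391/3834 = 0.10198
Under exogeneity and monotonicity, PN = (p₁ − p₀) / p₁.
PN = (0.17382 − 0.10198) / 0.17382 = 0.071837 / 0.17382 ≈ 0.4133

PN ≈ 0.413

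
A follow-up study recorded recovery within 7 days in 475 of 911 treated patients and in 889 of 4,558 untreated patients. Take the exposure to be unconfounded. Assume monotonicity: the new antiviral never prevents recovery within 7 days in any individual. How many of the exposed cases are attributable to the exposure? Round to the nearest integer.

about 297 cases

p₁ = P(outcome | exposed) = 475/911 = 0.52141
p₀ = P(outcome | unexposed) = 889/4558 = 0.19504
PN = (p₁ − p₀)/p₁ = (0.52141 − 0.19504) / 0.52141 ≈ 0.62593.
Attributable cases ≈ PN × (exposed cases) = 0.62593 × 475 ≈ 297.32.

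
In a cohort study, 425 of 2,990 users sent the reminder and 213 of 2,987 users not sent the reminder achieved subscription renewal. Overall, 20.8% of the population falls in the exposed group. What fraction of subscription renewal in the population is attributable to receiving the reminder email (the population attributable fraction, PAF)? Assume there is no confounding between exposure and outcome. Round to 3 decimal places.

PAF ≈ 0.171

p₁ = P(outcome | exposed) = 425/2990 = 0.14214
p₀ = P(outcome | unexposed) = 213/2987 = 0.071309
Overall risk P(Y=1) = π·p₁ + (1−π)·p₀ = 0.208×0.14214 + 0.792×0.071309 = 0.086042.
Under exogeneity, PAF = [P(Y=1) − p₀] / P(Y=1).
PAF = (0.086042 − 0.071309) / 0.086042 ≈ 0.1712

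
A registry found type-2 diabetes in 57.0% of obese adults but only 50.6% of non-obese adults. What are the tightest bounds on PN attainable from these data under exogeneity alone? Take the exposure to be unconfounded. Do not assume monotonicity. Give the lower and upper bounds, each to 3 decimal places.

p₁ = 0.57, p₀ = 0.506.
Under exogeneity alone the bounds on PN are max{0,(p₁−p₀)/p₁} ≤ PN ≤ min{1,(1−p₀)/p₁}.
  lower = (p₁ − p₀)/p₁ = 0.064 / 0.57 ≈ 0.1123
  upper = min{1, (1 − p₀)/p₁} = 0.494 / 0.57 ≈ 0.8667

0.112 ≤ PN ≤ 0.867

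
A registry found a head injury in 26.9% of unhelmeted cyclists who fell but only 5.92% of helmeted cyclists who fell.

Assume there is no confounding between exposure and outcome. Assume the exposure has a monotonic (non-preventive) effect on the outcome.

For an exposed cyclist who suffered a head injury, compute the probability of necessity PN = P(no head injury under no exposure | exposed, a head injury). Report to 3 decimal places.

p₁ = 0.269, p₀ = 0.0592.
Under exogeneity and monotonicity, PN = (p₁ − p₀) / p₁.
PN = (0.269 − 0.0592) / 0.269 = 0.2098 / 0.269 ≈ 0.7799

PN ≈ 0.780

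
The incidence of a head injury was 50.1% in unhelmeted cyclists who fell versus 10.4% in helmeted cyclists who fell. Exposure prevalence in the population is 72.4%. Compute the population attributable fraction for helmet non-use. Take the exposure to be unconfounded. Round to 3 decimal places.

p₁ = 0.501, p₀ = 0.104.
Overall risk P(Y=1) = π·p₁ + (1−π)·p₀ = 0.724×0.501 + 0.276×0.104 = 0.39143.
Under exogeneity, PAF = [P(Y=1) − p₀] / P(Y=1).
PAF = (0.39143 − 0.104) / 0.39143 ≈ 0.7343

PAF ≈ 0.734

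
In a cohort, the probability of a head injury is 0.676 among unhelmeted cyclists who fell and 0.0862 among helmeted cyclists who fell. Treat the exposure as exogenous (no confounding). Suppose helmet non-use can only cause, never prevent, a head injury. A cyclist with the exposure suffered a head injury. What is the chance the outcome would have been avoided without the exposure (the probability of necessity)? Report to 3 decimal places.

PN ≈ 0.872

Let p₁ = 0.676, p₀ = 0.0862.
Under exogeneity and monotonicity, PN = (p₁ − p₀) / p₁.
PN = (0.676 − 0.0862) / 0.676 = 0.5898 / 0.676 ≈ 0.8725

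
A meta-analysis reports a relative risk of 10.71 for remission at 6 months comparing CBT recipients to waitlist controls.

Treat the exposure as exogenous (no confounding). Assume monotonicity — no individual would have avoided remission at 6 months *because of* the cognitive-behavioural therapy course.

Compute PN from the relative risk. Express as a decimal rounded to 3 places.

PN ≈ 0.907

Under exogeneity and monotonicity, PN = (RR − 1) / RR = 1 − 1/RR.
PN = (10.71 − 1) / 10.71 = 9.71 / 10.71 ≈ 0.9066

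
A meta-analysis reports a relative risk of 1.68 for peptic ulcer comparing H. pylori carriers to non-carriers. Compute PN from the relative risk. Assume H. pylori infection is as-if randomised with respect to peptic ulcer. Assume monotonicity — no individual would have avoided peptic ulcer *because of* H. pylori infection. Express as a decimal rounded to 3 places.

Under exogeneity and monotonicity, PN = (RR − 1) / RR = 1 − 1/RR.
PN = (1.68 − 1) / 1.68 = 0.68 / 1.68 ≈ 0.4048

PN ≈ 0.405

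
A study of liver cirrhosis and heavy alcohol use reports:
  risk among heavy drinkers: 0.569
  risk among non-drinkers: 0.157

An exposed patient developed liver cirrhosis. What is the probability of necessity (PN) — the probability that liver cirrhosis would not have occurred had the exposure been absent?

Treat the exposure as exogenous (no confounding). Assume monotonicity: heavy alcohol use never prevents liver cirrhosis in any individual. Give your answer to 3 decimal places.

Let p₁ = 0.569, p₀ = 0.157.
Under exogeneity and monotonicity, PN = (p₁ − p₀) / p₁.
PN = (0.569 − 0.157) / 0.569 = 0.412 / 0.569 ≈ 0.7241

PN ≈ 0.724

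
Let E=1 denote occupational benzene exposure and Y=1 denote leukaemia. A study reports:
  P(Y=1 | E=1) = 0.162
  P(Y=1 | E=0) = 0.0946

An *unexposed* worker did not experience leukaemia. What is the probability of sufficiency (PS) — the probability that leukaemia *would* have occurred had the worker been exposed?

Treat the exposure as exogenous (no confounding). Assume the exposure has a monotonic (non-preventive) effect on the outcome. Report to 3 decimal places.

Let p₁ = 0.162, p₀ = 0.0946.
Under exogeneity and monotonicity, PS = (p₁ − p₀) / (1 − p₀).
PS = (0.162 − 0.0946) / (1 − 0.0946) = 0.0674 / 0.9054 ≈ 0.0744

PS ≈ 0.074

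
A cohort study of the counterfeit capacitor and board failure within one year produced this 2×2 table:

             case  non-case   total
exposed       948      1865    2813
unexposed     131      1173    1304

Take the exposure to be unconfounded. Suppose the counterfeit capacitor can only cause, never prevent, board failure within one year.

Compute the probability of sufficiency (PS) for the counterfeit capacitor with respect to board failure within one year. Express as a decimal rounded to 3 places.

PS ≈ 0.263

p₁ = P(outcome | exposed) = 948/2813 = 0.33701
p₀ = P(outcome | unexposed) = 131/1304 = 0.10046
Under exogeneity and monotonicity, PS = (p₁ − p₀)/(1 − p₀).
PS = (0.33701 − 0.10046) / 0.89954 ≈ 0.2630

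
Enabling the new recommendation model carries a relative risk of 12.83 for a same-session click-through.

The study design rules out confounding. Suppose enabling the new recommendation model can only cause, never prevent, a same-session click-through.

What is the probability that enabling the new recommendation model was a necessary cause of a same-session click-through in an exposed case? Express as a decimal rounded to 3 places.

PN ≈ 0.922

Under exogeneity and monotonicity, PN = (RR − 1) / RR = 1 − 1/RR.
PN = (12.83 − 1) / 12.83 = 11.83 / 12.83 ≈ 0.9221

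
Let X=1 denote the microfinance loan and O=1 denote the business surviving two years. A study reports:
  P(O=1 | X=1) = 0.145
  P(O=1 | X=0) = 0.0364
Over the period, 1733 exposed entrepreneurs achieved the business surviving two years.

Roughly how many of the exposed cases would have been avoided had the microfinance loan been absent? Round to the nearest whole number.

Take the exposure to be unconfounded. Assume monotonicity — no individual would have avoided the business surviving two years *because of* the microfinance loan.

about 1298 cases

Let p₁ = 0.145, p₀ = 0.0364.
PN = (p₁ − p₀)/p₁ = (0.145 − 0.0364) / 0.145 ≈ 0.74897.
Attributable cases ≈ PN × (exposed cases) = 0.74897 × 1733 ≈ 1297.96.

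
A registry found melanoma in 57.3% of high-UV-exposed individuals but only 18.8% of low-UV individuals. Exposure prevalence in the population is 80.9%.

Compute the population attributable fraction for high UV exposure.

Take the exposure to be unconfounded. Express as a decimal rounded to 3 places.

PAF ≈ 0.624

p₁ = 0.573, p₀ = 0.188.
Overall risk P(Y=1) = π·p₁ + (1−π)·p₀ = 0.809×0.573 + 0.191×0.188 = 0.49946.
Under exogeneity, PAF = [P(Y=1) − p₀] / P(Y=1).
PAF = (0.49946 − 0.188) / 0.49946 ≈ 0.6236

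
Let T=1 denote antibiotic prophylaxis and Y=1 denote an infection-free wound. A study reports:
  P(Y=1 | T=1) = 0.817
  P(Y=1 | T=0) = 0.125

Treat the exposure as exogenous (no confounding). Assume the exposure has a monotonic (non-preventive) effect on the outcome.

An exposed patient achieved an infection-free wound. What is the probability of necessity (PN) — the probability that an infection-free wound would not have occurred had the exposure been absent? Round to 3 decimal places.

Let p₁ = 0.817, p₀ = 0.125.
Under exogeneity and monotonicity, PN = (p₁ − p₀) / p₁.
PN = (0.817 − 0.125) / 0.817 = 0.692 / 0.817 ≈ 0.8470

PN ≈ 0.847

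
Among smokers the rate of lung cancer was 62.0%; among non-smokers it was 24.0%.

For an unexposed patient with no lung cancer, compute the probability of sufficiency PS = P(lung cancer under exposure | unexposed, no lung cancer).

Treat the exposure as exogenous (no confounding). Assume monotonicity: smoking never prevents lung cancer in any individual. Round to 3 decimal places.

PS ≈ 0.500

p₁ = 0.62, p₀ = 0.24.
Under exogeneity and monotonicity, PS = (p₁ − p₀) / (1 − p₀).
PS = (0.62 − 0.24) / (1 − 0.24) = 0.38 / 0.76 ≈ 0.5000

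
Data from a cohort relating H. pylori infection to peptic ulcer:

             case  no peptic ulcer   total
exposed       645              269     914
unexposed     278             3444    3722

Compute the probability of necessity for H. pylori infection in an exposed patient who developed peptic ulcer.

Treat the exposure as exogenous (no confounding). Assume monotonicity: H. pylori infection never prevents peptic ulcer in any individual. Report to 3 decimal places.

PN ≈ 0.894

p₁ = P(outcome | exposed) = 645/914 = 0.70569
p₀ = P(outcome | unexposed) = 278/3722 = 0.074691
Under exogeneity and monotonicity, PN = (p₁ − p₀)/p₁.
PN = (0.70569 − 0.074691) / 0.70569 ≈ 0.8942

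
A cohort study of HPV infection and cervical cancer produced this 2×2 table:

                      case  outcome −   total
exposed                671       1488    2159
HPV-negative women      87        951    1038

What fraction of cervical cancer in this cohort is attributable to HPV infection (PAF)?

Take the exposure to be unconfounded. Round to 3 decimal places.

p₁ = P(outcome | exposed) = 671/2159 = 0.31079
p₀ = P(outcome | unexposed) = 87/1038 = 0.083815
Exposure prevalence π = 2159/3197 = 0.67532; overall risk P(Y=1) = 0.2371.
Under exogeneity, PAF = [P(Y=1) − p₀]/P(Y=1).
PAF = (0.2371 − 0.083815) / 0.2371 ≈ 0.6465

PAF ≈ 0.646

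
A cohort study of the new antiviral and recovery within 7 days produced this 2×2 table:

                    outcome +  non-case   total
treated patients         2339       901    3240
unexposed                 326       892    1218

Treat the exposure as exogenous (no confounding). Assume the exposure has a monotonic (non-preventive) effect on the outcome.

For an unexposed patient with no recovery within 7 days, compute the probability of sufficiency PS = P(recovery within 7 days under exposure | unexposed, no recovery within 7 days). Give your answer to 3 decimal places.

PS ≈ 0.620

p₁ = P(outcome | exposed) = 2339/3240 = 0.72191
p₀ = P(outcome | unexposed) = 326/1218 = 0.26765
Under exogeneity and monotonicity, PS = (p₁ − p₀) / (1 − p₀).
PS = (0.72191 − 0.26765) / (1 − 0.26765) = 0.45426 / 0.73235 ≈ 0.6203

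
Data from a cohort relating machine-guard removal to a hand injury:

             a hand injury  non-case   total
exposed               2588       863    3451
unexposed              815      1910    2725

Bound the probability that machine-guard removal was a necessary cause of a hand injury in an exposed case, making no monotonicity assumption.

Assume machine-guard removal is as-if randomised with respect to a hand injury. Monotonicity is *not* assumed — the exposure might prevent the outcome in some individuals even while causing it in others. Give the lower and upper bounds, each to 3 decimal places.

p₁ = P(outcome | exposed) = 2588/3451 = 0.74993
p₀ = P(outcome | unexposed) = 815/2725 = 0.29908
Under exogeneity alone the bounds on PN are max{0,(p₁−p₀)/p₁} ≤ PN ≤ min{1,(1−p₀)/p₁}.
  lower = (p₁ − p₀)/p₁ = 0.45084 / 0.74993 ≈ 0.6012
  upper = min{1, (1 − p₀)/p₁} = 0.70092 / 0.74993 ≈ 0.9346

0.601 ≤ PN ≤ 0.935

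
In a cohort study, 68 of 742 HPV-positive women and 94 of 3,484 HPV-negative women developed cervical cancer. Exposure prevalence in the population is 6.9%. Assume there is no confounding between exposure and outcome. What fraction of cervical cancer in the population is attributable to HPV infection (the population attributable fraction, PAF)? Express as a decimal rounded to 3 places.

p₁ = P(outcome | exposed) = 68/742 = 0.091644
p₀ = P(outcome | unexposed) = 94/3484 = 0.02698
Overall risk P(Y=1) = π·p₁ + (1−π)·p₀ = 0.069×0.091644 + 0.931×0.02698 = 0.031442.
Under exogeneity, PAF = [P(Y=1) − p₀] / P(Y=1).
PAF = (0.031442 − 0.02698) / 0.031442 ≈ 0.1419

PAF ≈ 0.142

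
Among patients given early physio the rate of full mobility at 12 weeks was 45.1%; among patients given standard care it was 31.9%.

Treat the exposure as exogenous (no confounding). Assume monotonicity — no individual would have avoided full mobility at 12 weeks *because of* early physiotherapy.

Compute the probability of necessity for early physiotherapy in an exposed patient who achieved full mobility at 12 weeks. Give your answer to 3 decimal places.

p₁ = 0.451, p₀ = 0.319.
Under exogeneity and monotonicity, PN = (p₁ − p₀) / p₁.
PN = (0.451 − 0.319) / 0.451 = 0.132 / 0.451 ≈ 0.2927

PN ≈ 0.293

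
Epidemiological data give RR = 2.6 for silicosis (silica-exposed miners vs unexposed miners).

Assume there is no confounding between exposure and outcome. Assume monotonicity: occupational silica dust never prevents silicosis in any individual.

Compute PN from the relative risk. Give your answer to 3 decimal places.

Under exogeneity and monotonicity, PN = (RR − 1) / RR = 1 − 1/RR.
PN = (2.6 − 1) / 2.6 = 1.6 / 2.6 ≈ 0.6154

PN ≈ 0.615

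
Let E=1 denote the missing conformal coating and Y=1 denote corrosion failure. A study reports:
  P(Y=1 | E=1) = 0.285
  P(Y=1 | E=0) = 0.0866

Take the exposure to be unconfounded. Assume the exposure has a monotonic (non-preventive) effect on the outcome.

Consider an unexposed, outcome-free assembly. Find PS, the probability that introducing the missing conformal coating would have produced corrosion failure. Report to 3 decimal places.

PS ≈ 0.217

Let p₁ = 0.285, p₀ = 0.0866.
Under exogeneity and monotonicity, PS = (p₁ − p₀) / (1 − p₀).
PS = (0.285 − 0.0866) / (1 − 0.0866) = 0.1984 / 0.9134 ≈ 0.2172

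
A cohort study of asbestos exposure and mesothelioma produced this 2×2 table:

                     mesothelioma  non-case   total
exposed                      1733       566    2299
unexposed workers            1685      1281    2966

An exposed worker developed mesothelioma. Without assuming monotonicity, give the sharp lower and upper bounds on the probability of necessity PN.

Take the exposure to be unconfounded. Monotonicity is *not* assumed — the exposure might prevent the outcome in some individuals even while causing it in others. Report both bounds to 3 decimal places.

0.246 ≤ PN ≤ 0.573

p₁ = P(outcome | exposed) = 1733/2299 = 0.75381
p₀ = P(outcome | unexposed) = 1685/2966 = 0.56811
Under exogeneity alone the bounds on PN are max{0,(p₁−p₀)/p₁} ≤ PN ≤ min{1,(1−p₀)/p₁}.
  lower = (p₁ − p₀)/p₁ = 0.1857 / 0.75381 ≈ 0.2464
  upper = min{1, (1 − p₀)/p₁} = 0.43189 / 0.75381 ≈ 0.5730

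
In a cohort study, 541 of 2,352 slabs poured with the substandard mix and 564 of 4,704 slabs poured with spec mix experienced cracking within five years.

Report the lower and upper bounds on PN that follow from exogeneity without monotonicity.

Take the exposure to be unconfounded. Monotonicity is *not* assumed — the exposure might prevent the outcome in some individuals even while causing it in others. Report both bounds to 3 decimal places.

p₁ = P(outcome | exposed) = 541/2352 = 0.23002
p₀ = P(outcome | unexposed) = 564/4704 = 0.1199
Under exogeneity alone the bounds on PN are max{0,(p₁−p₀)/p₁} ≤ PN ≤ min{1,(1−p₀)/p₁}.
  lower = (p₁ − p₀)/p₁ = 0.11012 / 0.23002 ≈ 0.4787
  upper = min{1, (1 − p₀)/p₁} = 0.8801 / 0.23002 ≈ 3.8262 → capped at 1

0.479 ≤ PN ≤ 1.000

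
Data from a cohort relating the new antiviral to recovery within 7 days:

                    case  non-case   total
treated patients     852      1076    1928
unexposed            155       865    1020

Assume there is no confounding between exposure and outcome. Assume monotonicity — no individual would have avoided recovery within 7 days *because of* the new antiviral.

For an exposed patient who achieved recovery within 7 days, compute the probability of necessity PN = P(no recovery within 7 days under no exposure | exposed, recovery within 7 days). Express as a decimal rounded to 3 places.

PN ≈ 0.656

p₁ = P(outcome | exposed) = 852/1928 = 0.44191
p₀ = P(outcome | unexposed) = 155/1020 = 0.15196
Under exogeneity and monotonicity, PN = (p₁ − p₀) / p₁.
PN = (0.44191 − 0.15196) / 0.44191 = 0.28995 / 0.44191 ≈ 0.6561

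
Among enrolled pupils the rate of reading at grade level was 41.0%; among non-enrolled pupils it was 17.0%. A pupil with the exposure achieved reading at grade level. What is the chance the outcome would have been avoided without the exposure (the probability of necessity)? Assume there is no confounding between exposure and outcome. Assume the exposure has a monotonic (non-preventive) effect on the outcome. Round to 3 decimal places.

PN ≈ 0.585

p₁ = 0.41, p₀ = 0.17.
Under exogeneity and monotonicity, PN = (p₁ − p₀) / p₁.
PN = (0.41 − 0.17) / 0.41 = 0.24 / 0.41 ≈ 0.5854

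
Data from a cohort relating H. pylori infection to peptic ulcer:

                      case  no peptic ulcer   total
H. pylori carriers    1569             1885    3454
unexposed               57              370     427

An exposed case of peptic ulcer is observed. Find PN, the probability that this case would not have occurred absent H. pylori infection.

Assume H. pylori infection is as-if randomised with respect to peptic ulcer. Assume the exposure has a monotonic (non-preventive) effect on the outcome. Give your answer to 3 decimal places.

p₁ = P(outcome | exposed) = 1569/3454 = 0.45426
p₀ = P(outcome | unexposed) = 57/427 = 0.13349
Under exogeneity and monotonicity, PN = (p₁ − p₀)/p₁.
PN = (0.45426 − 0.13349) / 0.45426 ≈ 0.7061

PN ≈ 0.706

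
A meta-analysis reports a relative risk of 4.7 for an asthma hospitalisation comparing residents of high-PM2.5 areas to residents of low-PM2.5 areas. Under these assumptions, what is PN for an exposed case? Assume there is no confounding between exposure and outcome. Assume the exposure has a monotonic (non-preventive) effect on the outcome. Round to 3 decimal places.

PN ≈ 0.787

Under exogeneity and monotonicity, PN = (RR − 1) / RR = 1 − 1/RR.
PN = (4.7 − 1) / 4.7 = 3.7 / 4.7 ≈ 0.7872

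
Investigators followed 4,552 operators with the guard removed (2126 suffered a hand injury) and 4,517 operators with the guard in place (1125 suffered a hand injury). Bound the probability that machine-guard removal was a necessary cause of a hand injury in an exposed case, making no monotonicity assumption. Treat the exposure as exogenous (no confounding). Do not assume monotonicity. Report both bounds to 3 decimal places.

0.467 ≤ PN ≤ 1.000

p₁ = P(outcome | exposed) = 2126/4552 = 0.46705
p₀ = P(outcome | unexposed) = 1125/4517 = 0.24906
Under exogeneity alone the bounds on PN are max{0,(p₁−p₀)/p₁} ≤ PN ≤ min{1,(1−p₀)/p₁}.
  lower = (p₁ − p₀)/p₁ = 0.21799 / 0.46705 ≈ 0.4667
  upper = min{1, (1 − p₀)/p₁} = 0.75094 / 0.46705 ≈ 1.6078 → capped at 1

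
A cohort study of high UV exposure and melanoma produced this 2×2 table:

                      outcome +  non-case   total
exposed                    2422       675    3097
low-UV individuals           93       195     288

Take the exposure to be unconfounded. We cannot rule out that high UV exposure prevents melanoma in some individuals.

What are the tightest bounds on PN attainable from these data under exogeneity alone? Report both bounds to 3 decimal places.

p₁ = P(outcome | exposed) = 2422/3097 = 0.78205
p₀ = P(outcome | unexposed) = 93/288 = 0.32292
Under exogeneity alone the bounds on PN are max{0,(p₁−p₀)/p₁} ≤ PN ≤ min{1,(1−p₀)/p₁}.
  lower = (p₁ − p₀)/p₁ = 0.45913 / 0.78205 ≈ 0.5871
  upper = min{1, (1 − p₀)/p₁} = 0.67708 / 0.78205 ≈ 0.8658

0.587 ≤ PN ≤ 0.866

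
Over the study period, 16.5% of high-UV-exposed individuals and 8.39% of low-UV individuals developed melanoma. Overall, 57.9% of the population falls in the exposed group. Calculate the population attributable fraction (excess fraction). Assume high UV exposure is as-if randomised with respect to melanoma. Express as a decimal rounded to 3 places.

p₁ = 0.165, p₀ = 0.0839.
Overall risk P(Y=1) = π·p₁ + (1−π)·p₀ = 0.579×0.165 + 0.421×0.0839 = 0.13086.
Under exogeneity, PAF = [P(Y=1) − p₀] / P(Y=1).
PAF = (0.13086 − 0.0839) / 0.13086 ≈ 0.3588

PAF ≈ 0.359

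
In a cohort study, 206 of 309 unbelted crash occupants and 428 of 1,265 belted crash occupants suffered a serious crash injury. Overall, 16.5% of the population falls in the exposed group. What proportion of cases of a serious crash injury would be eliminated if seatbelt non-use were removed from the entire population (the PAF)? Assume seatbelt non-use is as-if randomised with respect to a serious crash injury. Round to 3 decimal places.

PAF ≈ 0.138

p₁ = P(outcome | exposed) = 206/309 = 0.66667
p₀ = P(outcome | unexposed) = 428/1265 = 0.33834
Overall risk P(Y=1) = π·p₁ + (1−π)·p₀ = 0.165×0.66667 + 0.835×0.33834 = 0.39251.
Under exogeneity, PAF = [P(Y=1) − p₀] / P(Y=1).
PAF = (0.39251 − 0.33834) / 0.39251 ≈ 0.1380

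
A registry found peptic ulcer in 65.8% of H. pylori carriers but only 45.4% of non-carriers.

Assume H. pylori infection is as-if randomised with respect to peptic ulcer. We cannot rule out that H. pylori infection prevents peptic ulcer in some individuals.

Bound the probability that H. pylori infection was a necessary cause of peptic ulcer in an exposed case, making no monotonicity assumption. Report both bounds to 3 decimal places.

0.310 ≤ PN ≤ 0.830

p₁ = 0.658, p₀ = 0.454.
Under exogeneity alone the bounds on PN are max{0,(p₁−p₀)/p₁} ≤ PN ≤ min{1,(1−p₀)/p₁}.
  lower = (p₁ − p₀)/p₁ = 0.204 / 0.658 ≈ 0.3100
  upper = min{1, (1 − p₀)/p₁} = 0.546 / 0.658 ≈ 0.8298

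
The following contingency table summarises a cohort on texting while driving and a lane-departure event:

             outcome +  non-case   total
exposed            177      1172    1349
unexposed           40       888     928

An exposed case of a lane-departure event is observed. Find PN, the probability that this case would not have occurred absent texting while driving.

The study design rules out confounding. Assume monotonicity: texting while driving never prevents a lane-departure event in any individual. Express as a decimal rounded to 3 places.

PN ≈ 0.671

p₁ = P(outcome | exposed) = 177/1349 = 0.13121
p₀ = P(outcome | unexposed) = 40/928 = 0.043103
Under exogeneity and monotonicity, PN = (p₁ − p₀)/p₁.
PN = (0.13121 − 0.043103) / 0.13121 ≈ 0.6715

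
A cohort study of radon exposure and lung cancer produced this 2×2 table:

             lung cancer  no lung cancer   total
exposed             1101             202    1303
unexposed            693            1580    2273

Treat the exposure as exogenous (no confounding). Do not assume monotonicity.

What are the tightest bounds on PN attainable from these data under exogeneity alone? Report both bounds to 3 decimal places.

p₁ = P(outcome | exposed) = 1101/1303 = 0.84497
p₀ = P(outcome | unexposed) = 693/2273 = 0.30488
Under exogeneity alone the bounds on PN are max{0,(p₁−p₀)/p₁} ≤ PN ≤ min{1,(1−p₀)/p₁}.
  lower = (p₁ − p₀)/p₁ = 0.54009 / 0.84497 ≈ 0.6392
  upper = min{1, (1 − p₀)/p₁} = 0.69512 / 0.84497 ≈ 0.8226

0.639 ≤ PN ≤ 0.823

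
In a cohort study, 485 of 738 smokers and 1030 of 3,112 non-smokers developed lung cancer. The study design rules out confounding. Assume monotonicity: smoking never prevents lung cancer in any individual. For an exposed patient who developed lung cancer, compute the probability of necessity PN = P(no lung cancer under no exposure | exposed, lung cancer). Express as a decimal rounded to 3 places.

p₁ = P(outcome | exposed) = 485/738 = 0.65718
p₀ = P(outcome | unexposed) = 1030/3112 = 0.33098
Under exogeneity and monotonicity, PN = (p₁ − p₀) / p₁.
PN = (0.65718 − 0.33098) / 0.65718 = 0.3262 / 0.65718 ≈ 0.4964

PN ≈ 0.496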